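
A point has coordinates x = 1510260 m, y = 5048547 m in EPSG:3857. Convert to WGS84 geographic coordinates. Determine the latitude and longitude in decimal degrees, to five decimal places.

R = 6378137 m. λ = x/R = 13.56689641°.
φ = 2·arctan(exp(y/R)) − 90° = 2·arctan(2.20679) − 90° = 41.24500305°.

lat 41.24500°, lon 13.56690°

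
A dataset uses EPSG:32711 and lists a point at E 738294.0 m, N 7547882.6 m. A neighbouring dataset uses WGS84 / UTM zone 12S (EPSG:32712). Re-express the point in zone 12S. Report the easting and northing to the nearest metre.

UTM 11S → geographic: φ = -22.15789983°, λ = -114.68930000°.
UTM 12S (λ₀ = -111°) forward: E = 119420.891 m, N = 7545069.899 m.

E 119421 m, N 7545070 m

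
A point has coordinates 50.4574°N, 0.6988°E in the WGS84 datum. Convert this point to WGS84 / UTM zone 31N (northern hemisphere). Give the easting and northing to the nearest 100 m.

Zone 31 central meridian λ₀ = 6×31 − 183 = 3°; Δλ = -2.3012°.
Transverse Mercator on WGS84 with k₀ = 0.9996 gives E = 336657.974 m, N = 5592018.685 m.

E 336700 m, N 5592000 m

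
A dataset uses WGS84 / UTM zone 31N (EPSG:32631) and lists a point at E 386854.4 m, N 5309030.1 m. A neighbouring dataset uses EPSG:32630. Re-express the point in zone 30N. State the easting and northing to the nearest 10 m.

E 835040 m, N 5317660 m

UTM 31N → geographic: φ = 47.92460042°, λ = 1.48539940°.
UTM 30N (λ₀ = -3°) forward: E = 835043.130 m, N = 5317663.782 m.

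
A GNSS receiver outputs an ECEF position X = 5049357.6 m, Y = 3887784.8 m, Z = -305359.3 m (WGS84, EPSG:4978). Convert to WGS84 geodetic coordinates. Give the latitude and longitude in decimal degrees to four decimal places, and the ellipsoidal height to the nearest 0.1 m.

lat -2.7618°, lon 37.5947°, h 1890.8 m

λ = atan2(Y, X) = 37.59470000°; p = √(X²+Y²) = 6372666.9 m.
Bowring's method on WGS84 (a = 6378137 m, b = 6356752.314 m) gives φ = -2.76180027°, h = 1890.849 m.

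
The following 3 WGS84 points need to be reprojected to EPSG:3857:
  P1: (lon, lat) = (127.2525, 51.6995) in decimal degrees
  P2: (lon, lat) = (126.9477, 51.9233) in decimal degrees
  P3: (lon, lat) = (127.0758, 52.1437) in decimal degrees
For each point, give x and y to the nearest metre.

Web Mercator: x = R·λ, y = R·ln tan(π/4+φ/2), R = 6378137 m.
P1 (51.6995°, 127.2525°) → (14165683.502, 6745972.512) m.
P2 (51.9233°, 126.9477°) → (14131753.321, 6786268.974) m.
P3 (52.1437°, 127.0758°) → (14146013.348, 6826150.078) m.

P1: x 14165684 m, y 6745973 m; P2: x 14131753 m, y 6786269 m; P3: x 14146013 m, y 6826150 m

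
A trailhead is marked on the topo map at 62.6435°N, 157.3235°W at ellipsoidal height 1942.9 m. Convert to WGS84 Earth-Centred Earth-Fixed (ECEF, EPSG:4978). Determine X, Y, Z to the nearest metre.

WGS84: a = 6378137 m, e² = 0.006694380; N(φ) = a/√(1−e²sin²φ) = 6395044.729 m.
X = (N+h)·cosφ·cosλ = -2712339.216 m; Y = (N+h)·cosφ·sinλ = -1133289.161 m; Z = (N(1−e²)+h)·sinφ = 5643554.369 m.

X -2712339 m, Y -1133289 m, Z 5643554 m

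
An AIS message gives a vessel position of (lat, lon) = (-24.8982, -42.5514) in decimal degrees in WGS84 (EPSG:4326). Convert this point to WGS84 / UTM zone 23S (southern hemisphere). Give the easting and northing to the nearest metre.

E 747340 m, N 7244098 m

Zone 23 central meridian λ₀ = 6×23 − 183 = -45°; Δλ = +2.4486°.
Transverse Mercator on WGS84 with k₀ = 0.9996 gives E = 747339.653 m, N = 7244098.342 m.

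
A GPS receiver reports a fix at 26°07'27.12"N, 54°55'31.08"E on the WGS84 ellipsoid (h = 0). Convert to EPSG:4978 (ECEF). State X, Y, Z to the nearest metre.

WGS84: a = 6378137 m, e² = 0.006694380; N(φ) = a/√(1−e²sin²φ) = 6382280.153 m.
X = (N+h)·cosφ·cosλ = 3292868.951 m; Y = (N+h)·cosφ·sinλ = 4689679.095 m; Z = (N(1−e²)+h)·sinφ = 2791422.793 m.

X 3292869 m, Y 4689679 m, Z 2791423 m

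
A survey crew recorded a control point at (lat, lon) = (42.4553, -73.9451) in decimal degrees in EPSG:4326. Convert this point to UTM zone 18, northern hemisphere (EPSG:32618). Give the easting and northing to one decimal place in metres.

E 586739.2 m, N 4700868.7 m

Zone 18 central meridian λ₀ = 6×18 − 183 = -75°; Δλ = +1.0549°.
Transverse Mercator on WGS84 with k₀ = 0.9996 gives E = 586739.209 m, N = 4700868.706 m.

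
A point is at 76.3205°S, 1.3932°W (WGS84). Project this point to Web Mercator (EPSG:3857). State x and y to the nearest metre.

Web Mercator is spherical with R = a = 6378137 m.
x = R·λ = 6378137 × -0.024315927 = -155090.315 m.
y = R·ln tan(π/4 + φ/2) = 6378137 × -2.120709703 = -13526177.021 m.

x -155090 m, y -13526177 m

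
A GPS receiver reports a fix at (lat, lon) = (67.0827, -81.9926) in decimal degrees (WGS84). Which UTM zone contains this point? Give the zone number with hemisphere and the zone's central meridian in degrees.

UTM zone = ⌊(λ + 180)/6⌋ + 1; -81.9926° ∈ [-84°, -78°) → zone 17.
Hemisphere: N (φ ≥ 0).
Central meridian λ₀ = 6×17 − 183 = -81°.

Zone 17N, central meridian -81°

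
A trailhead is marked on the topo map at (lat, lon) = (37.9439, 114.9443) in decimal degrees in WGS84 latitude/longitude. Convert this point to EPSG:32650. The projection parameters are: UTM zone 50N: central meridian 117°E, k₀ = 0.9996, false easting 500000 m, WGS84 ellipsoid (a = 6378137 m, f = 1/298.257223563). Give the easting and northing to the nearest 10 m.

Zone 50 central meridian λ₀ = 6×50 − 183 = 117°; Δλ = -2.0557°.
Transverse Mercator on WGS84 with k₀ = 0.9996 gives E = 319368.083 m, N = 4201583.624 m.

E 319370 m, N 4201580 m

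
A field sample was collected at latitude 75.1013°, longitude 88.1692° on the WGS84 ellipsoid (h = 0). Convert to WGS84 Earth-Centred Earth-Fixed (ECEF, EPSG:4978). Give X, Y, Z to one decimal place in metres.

X 52555.8 m, Y 1644198.9 m, Z 6141682.5 m

WGS84: a = 6378137 m, e² = 0.006694380; N(φ) = a/√(1−e²sin²φ) = 6398168.525 m.
X = (N+h)·cosφ·cosλ = 52555.778 m; Y = (N+h)·cosφ·sinλ = 1644198.913 m; Z = (N(1−e²)+h)·sinφ = 6141682.491 m.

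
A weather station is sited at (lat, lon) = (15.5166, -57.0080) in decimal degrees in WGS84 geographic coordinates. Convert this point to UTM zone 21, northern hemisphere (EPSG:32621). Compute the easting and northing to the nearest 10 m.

E 499140 m, N 1715470 m

Zone 21 central meridian λ₀ = 6×21 − 183 = -57°; Δλ = -0.0080°.
Transverse Mercator on WGS84 with k₀ = 0.9996 gives E = 499142.040 m, N = 1715465.569 m.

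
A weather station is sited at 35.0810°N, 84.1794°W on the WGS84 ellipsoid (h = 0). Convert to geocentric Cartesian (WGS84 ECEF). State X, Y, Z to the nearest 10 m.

WGS84: a = 6378137 m, e² = 0.006694380; N(φ) = a/√(1−e²sin²φ) = 6385200.645 m.
X = (N+h)·cosφ·cosλ = 529915.199 m; Y = (N+h)·cosφ·sinλ = -5198327.486 m; Z = (N(1−e²)+h)·sinφ = 3645224.366 m.

X 529920 m, Y -5198330 m, Z 3645220 m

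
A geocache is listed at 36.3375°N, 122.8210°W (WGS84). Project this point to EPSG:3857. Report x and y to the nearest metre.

x -13672371 m, y 4347161 m

Web Mercator is spherical with R = a = 6378137 m.
x = R·λ = 6378137 × -2.143630841 = -13672371.179 m.
y = R·ln tan(π/4 + φ/2) = 6378137 × 0.681572186 = 4347160.779 m.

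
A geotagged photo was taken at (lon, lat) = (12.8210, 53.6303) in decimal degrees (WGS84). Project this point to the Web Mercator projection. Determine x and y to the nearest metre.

Web Mercator is spherical with R = a = 6378137 m.
x = R·λ = 6378137 × 0.223768663 = 1427227.191 m.
y = R·ln tan(π/4 + φ/2) = 6378137 × 1.113247982 = 7100448.142 m.

x 1427227 m, y 7100448 m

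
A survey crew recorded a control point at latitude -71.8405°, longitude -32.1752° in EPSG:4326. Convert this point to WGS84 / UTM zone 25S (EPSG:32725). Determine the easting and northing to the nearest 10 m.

E 528690 m, N 2028660 m

Zone 25 central meridian λ₀ = 6×25 − 183 = -33°; Δλ = +0.8248°.
Transverse Mercator on WGS84 with k₀ = 0.9996 gives E = 528690.373 m, N = 2028662.012 m.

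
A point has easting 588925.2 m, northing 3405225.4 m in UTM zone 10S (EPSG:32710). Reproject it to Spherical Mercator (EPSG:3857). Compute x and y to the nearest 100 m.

Unproject from UTM 10S (λ₀ = -123°) → φ = -59.48200000°, λ = -121.43010078°.
Web Mercator (R = 6378137 m): x = -13517536.985 m, y = -8285302.999 m.

x -13517500 m, y -8285300 m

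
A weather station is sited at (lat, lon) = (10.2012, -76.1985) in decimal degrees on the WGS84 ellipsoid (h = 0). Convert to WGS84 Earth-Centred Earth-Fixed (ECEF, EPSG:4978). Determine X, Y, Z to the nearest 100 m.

X 1497700 m, Y -6096700 m, Z 1122200 m

WGS84: a = 6378137 m, e² = 0.006694380; N(φ) = a/√(1−e²sin²φ) = 6378806.740 m.
X = (N+h)·cosφ·cosλ = 1497665.483 m; Y = (N+h)·cosφ·sinλ = -6096712.589 m; Z = (N(1−e²)+h)·sinφ = 1122158.040 m.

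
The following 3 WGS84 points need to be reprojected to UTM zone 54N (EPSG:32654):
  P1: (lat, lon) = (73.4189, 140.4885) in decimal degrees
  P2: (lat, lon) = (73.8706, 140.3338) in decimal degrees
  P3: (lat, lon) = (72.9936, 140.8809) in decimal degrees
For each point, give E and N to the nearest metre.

P1: E 483707 m, N 8147280 m; P2: E 479342 m, N 8197717 m; P3: E 496112 m, N 8099770 m

UTM zone 54N: λ₀ = 141°, k₀ = 0.9996.
P1 (73.4189°, 140.4885°) → (483707.438, 8147279.964) m.
P2 (73.8706°, 140.3338°) → (479342.222, 8197717.222) m.
P3 (72.9936°, 140.8809°) → (496111.910, 8099769.725) m.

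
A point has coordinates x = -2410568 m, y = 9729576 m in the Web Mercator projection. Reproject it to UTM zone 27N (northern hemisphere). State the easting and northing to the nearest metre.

Web Mercator inverse (R = 6378137 m) → φ = 65.45620145°, λ = -21.65450078°.
UTM 27N forward: E = 469663.720 m, N = 7259456.501 m.

E 469664 m, N 7259457 m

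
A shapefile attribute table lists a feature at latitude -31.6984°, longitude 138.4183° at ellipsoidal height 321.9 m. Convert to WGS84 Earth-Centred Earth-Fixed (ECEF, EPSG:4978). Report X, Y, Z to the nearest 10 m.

WGS84: a = 6378137 m, e² = 0.006694380; N(φ) = a/√(1−e²sin²φ) = 6384039.501 m.
X = (N+h)·cosφ·cosλ = -4063175.410 m; Y = (N+h)·cosφ·sinλ = 3605135.861 m; Z = (N(1−e²)+h)·sinφ = -3332193.074 m.

X -4063180 m, Y 3605140 m, Z -3332190 m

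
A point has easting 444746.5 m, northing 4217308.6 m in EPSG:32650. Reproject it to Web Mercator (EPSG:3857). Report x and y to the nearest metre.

x 12954227 m, y 4593831 m

Unproject from UTM 50N (λ₀ = 117°) → φ = 38.10189960°, λ = 116.36979996°.
Web Mercator (R = 6378137 m): x = 12954226.875 m, y = 4593830.826 m.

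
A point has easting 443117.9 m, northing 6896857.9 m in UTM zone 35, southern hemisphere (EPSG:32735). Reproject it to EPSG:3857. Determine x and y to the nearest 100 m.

Unproject from UTM 35S (λ₀ = 27°) → φ = -28.05239974°, λ = 26.42119967°.
Web Mercator (R = 6378137 m): x = 2941194.493 m, y = -3255581.806 m.

x 2941200 m, y -3255600 m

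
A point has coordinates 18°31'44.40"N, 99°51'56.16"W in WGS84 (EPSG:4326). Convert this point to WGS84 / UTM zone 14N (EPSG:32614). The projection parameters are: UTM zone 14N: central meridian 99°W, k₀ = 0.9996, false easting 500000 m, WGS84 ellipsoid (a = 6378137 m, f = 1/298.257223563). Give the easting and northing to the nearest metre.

E 408640 m, N 2048933 m

Zone 14 central meridian λ₀ = 6×14 − 183 = -99°; Δλ = -0.8656°.
Transverse Mercator on WGS84 with k₀ = 0.9996 gives E = 408639.640 m, N = 2048932.977 m.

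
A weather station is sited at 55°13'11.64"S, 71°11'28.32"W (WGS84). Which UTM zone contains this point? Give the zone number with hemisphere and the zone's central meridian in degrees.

Zone 19S, central meridian -69°

UTM zone = ⌊(λ + 180)/6⌋ + 1; -71.1912° ∈ [-72°, -66°) → zone 19.
Hemisphere: S (φ < 0).
Central meridian λ₀ = 6×19 − 183 = -69°.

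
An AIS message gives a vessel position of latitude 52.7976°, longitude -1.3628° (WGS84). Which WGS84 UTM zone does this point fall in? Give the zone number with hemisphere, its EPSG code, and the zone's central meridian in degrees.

Zone 30N (EPSG:32630), central meridian -3°

UTM zone = ⌊(λ + 180)/6⌋ + 1; -1.3628° ∈ [-6°, 0°) → zone 30.
Hemisphere: N (φ ≥ 0).
Central meridian λ₀ = 6×30 − 183 = -3°.
EPSG code: 32630.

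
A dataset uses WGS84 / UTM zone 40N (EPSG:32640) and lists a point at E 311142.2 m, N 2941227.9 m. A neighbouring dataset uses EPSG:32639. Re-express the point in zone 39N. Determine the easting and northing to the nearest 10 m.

UTM 40N → geographic: φ = 26.57920042°, λ = 55.10370012°.
UTM 39N (λ₀ = 51°) forward: E = 908864.929 m, N = 2946387.953 m.

E 908860 m, N 2946390 m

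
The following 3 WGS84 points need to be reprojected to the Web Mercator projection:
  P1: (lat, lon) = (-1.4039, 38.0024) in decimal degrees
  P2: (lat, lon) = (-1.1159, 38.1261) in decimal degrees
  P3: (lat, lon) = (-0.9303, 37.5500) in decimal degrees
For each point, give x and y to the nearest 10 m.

P1: x 4230410 m, y -156300 m; P2: x 4244180 m, y -124230 m; P3: x 4180050 m, y -103570 m

Web Mercator: x = R·λ, y = R·ln tan(π/4+φ/2), R = 6378137 m.
P1 (-1.4039°, 38.0024°) → (4230407.817, -156297.074) m.
P2 (-1.1159°, 38.1261°) → (4244178.038, -124229.274) m.
P3 (-0.9303°, 37.5500°) → (4180046.879, -103565.073) m.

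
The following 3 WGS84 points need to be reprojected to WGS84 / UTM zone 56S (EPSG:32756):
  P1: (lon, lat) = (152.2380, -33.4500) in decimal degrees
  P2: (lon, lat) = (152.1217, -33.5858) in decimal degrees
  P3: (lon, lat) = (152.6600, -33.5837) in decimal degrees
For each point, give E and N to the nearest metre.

UTM zone 56S: λ₀ = 153°, k₀ = 0.9996.
P1 (-33.4500°, 152.2380°) → (429179.854, 6298564.616) m.
P2 (-33.5858°, 152.1217°) → (418498.102, 6283422.571) m.
P3 (-33.5837°, 152.6600°) → (468449.327, 6283949.197) m.

P1: E 429180 m, N 6298565 m; P2: E 418498 m, N 6283423 m; P3: E 468449 m, N 6283949 m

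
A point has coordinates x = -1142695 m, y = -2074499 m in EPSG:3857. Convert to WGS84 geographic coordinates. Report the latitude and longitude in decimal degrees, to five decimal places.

R = 6378137 m. λ = x/R = -10.26500384°.
φ = 2·arctan(exp(y/R)) − 90° = 2·arctan(0.72235) − 90° = -18.31540170°.

lat -18.31540°, lon -10.26500°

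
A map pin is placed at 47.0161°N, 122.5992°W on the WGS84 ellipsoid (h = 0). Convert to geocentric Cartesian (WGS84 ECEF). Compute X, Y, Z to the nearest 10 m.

WGS84: a = 6378137 m, e² = 0.006694380; N(φ) = a/√(1−e²sin²φ) = 6389592.802 m.
X = (N+h)·cosφ·cosλ = -2347038.232 m; Y = (N+h)·cosφ·sinλ = -3670074.299 m; Z = (N(1−e²)+h)·sinφ = 4642985.282 m.

X -2347040 m, Y -3670070 m, Z 4642990 m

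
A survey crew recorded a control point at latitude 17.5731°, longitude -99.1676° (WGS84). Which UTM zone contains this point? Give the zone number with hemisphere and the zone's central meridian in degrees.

Zone 14N, central meridian -99°

UTM zone = ⌊(λ + 180)/6⌋ + 1; -99.1676° ∈ [-102°, -96°) → zone 14.
Hemisphere: N (φ ≥ 0).
Central meridian λ₀ = 6×14 − 183 = -99°.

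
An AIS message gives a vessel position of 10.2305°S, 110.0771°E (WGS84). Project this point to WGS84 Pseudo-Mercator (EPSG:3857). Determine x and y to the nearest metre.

x 12253727 m, y -1144954 m

Web Mercator is spherical with R = a = 6378137 m.
x = R·λ = 6378137 × 1.921207826 = 12253726.720 m.
y = R·ln tan(π/4 + φ/2) = 6378137 × -0.179512335 = -1144954.267 m.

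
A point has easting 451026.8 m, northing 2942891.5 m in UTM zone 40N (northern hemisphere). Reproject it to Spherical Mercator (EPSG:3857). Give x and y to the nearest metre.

x 6290453 m, y 3074332 m

Unproject from UTM 40N (λ₀ = 57°) → φ = 26.60600013°, λ = 56.50810050°.
Web Mercator (R = 6378137 m): x = 6290452.973 m, y = 3074332.322 m.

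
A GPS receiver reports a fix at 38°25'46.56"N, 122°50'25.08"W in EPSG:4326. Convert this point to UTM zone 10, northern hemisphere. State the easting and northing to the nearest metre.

Zone 10 central meridian λ₀ = 6×10 − 183 = -123°; Δλ = +0.1597°.
Transverse Mercator on WGS84 with k₀ = 0.9996 gives E = 513939.048 m, N = 4253493.855 m.

E 513939 m, N 4253494 m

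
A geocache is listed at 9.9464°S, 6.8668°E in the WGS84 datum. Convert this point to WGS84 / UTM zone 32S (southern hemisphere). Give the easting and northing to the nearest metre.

Zone 32 central meridian λ₀ = 6×32 − 183 = 9°; Δλ = -2.1332°.
Transverse Mercator on WGS84 with k₀ = 0.9996 gives E = 266121.493 m, N = 8899761.425 m.

E 266121 m, N 8899761 m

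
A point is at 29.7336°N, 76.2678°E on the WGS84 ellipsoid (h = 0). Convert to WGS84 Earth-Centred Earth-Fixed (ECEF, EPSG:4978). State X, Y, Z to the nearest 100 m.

WGS84: a = 6378137 m, e² = 0.006694380; N(φ) = a/√(1−e²sin²φ) = 6383394.972 m.
X = (N+h)·cosφ·cosλ = 1315811.221 m; Y = (N+h)·cosφ·sinλ = 5384521.591 m; Z = (N(1−e²)+h)·sinφ = 3144765.344 m.

X 1315800 m, Y 5384500 m, Z 3144800 m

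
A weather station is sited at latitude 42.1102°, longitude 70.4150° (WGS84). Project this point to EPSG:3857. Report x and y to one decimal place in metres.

Web Mercator is spherical with R = a = 6378137 m.
x = R·λ = 6378137 × 1.228973593 = 7838561.944 m.
y = R·ln tan(π/4 + φ/2) = 6378137 × 0.811757601 = 5177501.190 m.

x 7838561.9 m, y 5177501.2 m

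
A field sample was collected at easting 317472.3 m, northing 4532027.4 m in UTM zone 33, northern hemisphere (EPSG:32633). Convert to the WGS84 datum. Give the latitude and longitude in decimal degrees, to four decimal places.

Zone 33N: λ₀ = 15°, k₀ = 0.9996, false easting 500000 m.
Meridian distance M = (N − FN)/k₀ = 4533840.9 m.
Inverse transverse Mercator on WGS84 gives φ = 40.91899992°, λ = 12.83240046°.

lat 40.9190°, lon 12.8324°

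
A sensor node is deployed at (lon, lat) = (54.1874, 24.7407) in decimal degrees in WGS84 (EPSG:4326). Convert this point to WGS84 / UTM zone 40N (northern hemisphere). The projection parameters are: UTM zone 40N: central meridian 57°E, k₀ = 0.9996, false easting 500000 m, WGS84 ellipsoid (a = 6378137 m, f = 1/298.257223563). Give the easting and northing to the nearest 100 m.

E 215500 m, N 2739200 m

Zone 40 central meridian λ₀ = 6×40 − 183 = 57°; Δλ = -2.8126°.
Transverse Mercator on WGS84 with k₀ = 0.9996 gives E = 215513.848 m, N = 2739160.201 m.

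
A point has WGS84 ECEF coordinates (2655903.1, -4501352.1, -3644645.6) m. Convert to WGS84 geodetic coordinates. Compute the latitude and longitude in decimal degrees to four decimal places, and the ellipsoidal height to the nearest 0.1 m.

lat -35.0705°, lon -59.4584°, h 651.9 m

λ = atan2(Y, X) = -59.45840036°; p = √(X²+Y²) = 5226470.3 m.
Bowring's method on WGS84 (a = 6378137 m, b = 6356752.314 m) gives φ = -35.07049990°, h = 651.918 m.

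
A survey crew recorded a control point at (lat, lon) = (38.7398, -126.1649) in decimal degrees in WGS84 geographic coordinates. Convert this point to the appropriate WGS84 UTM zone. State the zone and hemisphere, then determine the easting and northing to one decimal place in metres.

Zone 9N: E 746414.9 m, N 4291719.4 m

Longitude -126.1649° lies in the 6° band [-132°, -126°), giving zone 9; latitude is north of the equator, so 9N.
Zone 9 central meridian λ₀ = 6×9 − 183 = -129°; Δλ = +2.8351°.
Transverse Mercator on WGS84 with k₀ = 0.9996 gives E = 746414.910 m, N = 4291719.410 m.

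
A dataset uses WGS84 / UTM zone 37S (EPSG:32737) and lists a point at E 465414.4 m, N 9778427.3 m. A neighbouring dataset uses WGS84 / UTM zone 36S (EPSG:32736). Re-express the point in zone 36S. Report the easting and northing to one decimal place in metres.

E 1133705.1 m, N 9777327.3 m

UTM 37S → geographic: φ = -2.00459981°, λ = 38.68900043°.
UTM 36S (λ₀ = 33°) forward: E = 1133705.088 m, N = 9777327.329 m.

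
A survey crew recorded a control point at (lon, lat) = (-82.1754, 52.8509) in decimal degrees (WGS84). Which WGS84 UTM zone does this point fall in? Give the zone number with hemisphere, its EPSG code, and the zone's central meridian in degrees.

UTM zone = ⌊(λ + 180)/6⌋ + 1; -82.1754° ∈ [-84°, -78°) → zone 17.
Hemisphere: N (φ ≥ 0).
Central meridian λ₀ = 6×17 − 183 = -81°.
EPSG code: 32617.

Zone 17N (EPSG:32617), central meridian -81°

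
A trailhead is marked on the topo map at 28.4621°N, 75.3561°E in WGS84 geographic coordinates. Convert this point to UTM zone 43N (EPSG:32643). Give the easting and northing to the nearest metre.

E 534862 m, N 3148445 m

Zone 43 central meridian λ₀ = 6×43 − 183 = 75°; Δλ = +0.3561°.
Transverse Mercator on WGS84 with k₀ = 0.9996 gives E = 534862.277 m, N = 3148444.913 m.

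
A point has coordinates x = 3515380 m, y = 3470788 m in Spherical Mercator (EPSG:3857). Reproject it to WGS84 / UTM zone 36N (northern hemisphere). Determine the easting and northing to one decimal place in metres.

E 362610.3 m, N 3291352.7 m

Web Mercator inverse (R = 6378137 m) → φ = 29.74479796°, λ = 31.57919583°.
UTM 36N forward: E = 362610.264 m, N = 3291352.715 m.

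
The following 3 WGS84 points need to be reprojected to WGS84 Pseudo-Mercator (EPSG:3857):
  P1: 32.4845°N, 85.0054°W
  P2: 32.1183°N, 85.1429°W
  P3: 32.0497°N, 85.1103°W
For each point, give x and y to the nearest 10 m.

Web Mercator: x = R·λ, y = R·ln tan(π/4+φ/2), R = 6378137 m.
P1 (32.4845°, -85.0054°) → (-9462757.843, 3827078.164) m.
P2 (32.1183°, -85.1429°) → (-9478064.273, 3778849.378) m.
P3 (32.0497°, -85.1103°) → (-9474435.257, 3769836.294) m.

P1: x -9462760 m, y 3827080 m; P2: x -9478060 m, y 3778850 m; P3: x -9474440 m, y 3769840 m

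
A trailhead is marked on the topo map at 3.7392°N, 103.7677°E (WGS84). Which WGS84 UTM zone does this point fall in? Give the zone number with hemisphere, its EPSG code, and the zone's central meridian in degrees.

Zone 48N (EPSG:32648), central meridian 105°

UTM zone = ⌊(λ + 180)/6⌋ + 1; 103.7677° ∈ [102°, 108°) → zone 48.
Hemisphere: N (φ ≥ 0).
Central meridian λ₀ = 6×48 − 183 = 105°.
EPSG code: 32648.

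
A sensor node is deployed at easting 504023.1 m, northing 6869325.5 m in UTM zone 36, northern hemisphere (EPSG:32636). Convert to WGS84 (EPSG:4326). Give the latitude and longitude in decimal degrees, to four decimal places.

Zone 36N: λ₀ = 33°, k₀ = 0.9996, false easting 500000 m.
Meridian distance M = (N − FN)/k₀ = 6872074.3 m.
Inverse transverse Mercator on WGS84 gives φ = 61.95640039°, λ = 33.07670044°.

lat 61.9564°, lon 33.0767°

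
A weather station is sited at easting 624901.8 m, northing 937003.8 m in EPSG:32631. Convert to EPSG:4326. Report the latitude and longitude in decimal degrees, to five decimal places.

Zone 31N: λ₀ = 3°, k₀ = 0.9996, false easting 500000 m.
Meridian distance M = (N − FN)/k₀ = 937378.8 m.
Inverse transverse Mercator on WGS84 gives φ = 8.47509999°, λ = 4.13469959°.

lat 8.47510°, lon 4.13470°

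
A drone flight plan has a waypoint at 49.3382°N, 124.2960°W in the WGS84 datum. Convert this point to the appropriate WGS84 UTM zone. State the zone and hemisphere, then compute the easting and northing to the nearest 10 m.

Zone 10N: E 405850 m, N 5465860 m

Longitude -124.2960° lies in the 6° band [-126°, -120°), giving zone 10; latitude is north of the equator, so 10N.
Zone 10 central meridian λ₀ = 6×10 − 183 = -123°; Δλ = -1.2960°.
Transverse Mercator on WGS84 with k₀ = 0.9996 gives E = 405851.960 m, N = 5465860.757 m.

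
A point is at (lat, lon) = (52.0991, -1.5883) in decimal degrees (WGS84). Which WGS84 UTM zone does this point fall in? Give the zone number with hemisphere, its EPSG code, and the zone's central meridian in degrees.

Zone 30N (EPSG:32630), central meridian -3°

UTM zone = ⌊(λ + 180)/6⌋ + 1; -1.5883° ∈ [-6°, 0°) → zone 30.
Hemisphere: N (φ ≥ 0).
Central meridian λ₀ = 6×30 − 183 = -3°.
EPSG code: 32630.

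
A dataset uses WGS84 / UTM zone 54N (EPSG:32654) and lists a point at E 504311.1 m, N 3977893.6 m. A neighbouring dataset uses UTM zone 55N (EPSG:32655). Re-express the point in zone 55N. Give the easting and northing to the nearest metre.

E -37129 m, N 3994305 m

UTM 54N → geographic: φ = 35.94540001°, λ = 141.04780035°.
UTM 55N (λ₀ = 147°) forward: E = -37129.117 m, N = 3994304.628 m.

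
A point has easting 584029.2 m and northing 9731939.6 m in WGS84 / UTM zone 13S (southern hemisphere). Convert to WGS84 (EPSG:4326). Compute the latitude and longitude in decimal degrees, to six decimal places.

lat -2.425000°, lon -104.244200°

Zone 13S: λ₀ = -105°, k₀ = 0.9996, false easting 500000 m, false northing 10000000 m.
Meridian distance M = (N − FN)/k₀ = -268167.7 m.
Inverse transverse Mercator on WGS84 gives φ = -2.42499982°, λ = -104.24420044°.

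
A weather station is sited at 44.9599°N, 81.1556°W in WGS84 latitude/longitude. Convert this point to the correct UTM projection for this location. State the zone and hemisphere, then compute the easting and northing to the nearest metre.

Zone 17N: E 487728 m, N 4978508 m

Longitude -81.1556° lies in the 6° band [-84°, -78°), giving zone 17; latitude is north of the equator, so 17N.
Zone 17 central meridian λ₀ = 6×17 − 183 = -81°; Δλ = -0.1556°.
Transverse Mercator on WGS84 with k₀ = 0.9996 gives E = 487727.789 m, N = 4978507.589 m.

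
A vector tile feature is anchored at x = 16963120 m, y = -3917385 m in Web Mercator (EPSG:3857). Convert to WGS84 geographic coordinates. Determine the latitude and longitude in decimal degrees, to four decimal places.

lat -33.1662°, lon 152.3823°

R = 6378137 m. λ = x/R = 152.38229962°.
φ = 2·arctan(exp(y/R)) − 90° = 2·arctan(0.54108) − 90° = -33.16619948°.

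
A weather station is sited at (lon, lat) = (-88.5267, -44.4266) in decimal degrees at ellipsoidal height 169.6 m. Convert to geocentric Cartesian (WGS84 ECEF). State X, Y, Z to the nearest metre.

WGS84: a = 6378137 m, e² = 0.006694380; N(φ) = a/√(1−e²sin²φ) = 6388623.585 m.
X = (N+h)·cosφ·cosλ = 117307.996 m; Y = (N+h)·cosφ·sinλ = -4561034.153 m; Z = (N(1−e²)+h)·sinφ = -4442185.762 m.

X 117308 m, Y -4561034 m, Z -4442186 m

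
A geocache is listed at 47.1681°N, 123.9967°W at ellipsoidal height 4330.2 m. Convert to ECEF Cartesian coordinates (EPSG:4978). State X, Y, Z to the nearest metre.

X -2430573 m, Y -3603921 m, Z 4657666 m

WGS84: a = 6378137 m, e² = 0.006694380; N(φ) = a/√(1−e²sin²φ) = 6389649.593 m.
X = (N+h)·cosφ·cosλ = -2430573.403 m; Y = (N+h)·cosφ·sinλ = -3603920.985 m; Z = (N(1−e²)+h)·sinφ = 4657665.529 m.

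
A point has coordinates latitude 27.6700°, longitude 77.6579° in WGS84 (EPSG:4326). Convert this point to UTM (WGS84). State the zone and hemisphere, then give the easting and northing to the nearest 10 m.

Longitude 77.6579° lies in the 6° band [72°, 78°), giving zone 43; latitude is north of the equator, so 43N.
Zone 43 central meridian λ₀ = 6×43 − 183 = 75°; Δλ = +2.6579°.
Transverse Mercator on WGS84 with k₀ = 0.9996 gives E = 762177.081 m, N = 3063472.694 m.

Zone 43N: E 762180 m, N 3063470 m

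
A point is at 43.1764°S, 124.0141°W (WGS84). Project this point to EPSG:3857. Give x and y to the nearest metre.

x -13805186 m, y -5338860 m

Web Mercator is spherical with R = a = 6378137 m.
x = R·λ = 6378137 × -2.164454364 = -13805186.463 m.
y = R·ln tan(π/4 + φ/2) = 6378137 × -0.837056398 = -5338860.385 m.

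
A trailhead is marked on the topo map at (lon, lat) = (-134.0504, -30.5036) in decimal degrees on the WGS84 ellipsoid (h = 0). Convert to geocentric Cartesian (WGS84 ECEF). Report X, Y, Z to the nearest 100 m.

WGS84: a = 6378137 m, e² = 0.006694380; N(φ) = a/√(1−e²sin²φ) = 6383644.657 m.
X = (N+h)·cosφ·cosλ = -3824190.709 m; Y = (N+h)·cosφ·sinλ = -3953100.590 m; Z = (N(1−e²)+h)·sinφ = -3218598.415 m.

X -3824200 m, Y -3953100 m, Z -3218600 m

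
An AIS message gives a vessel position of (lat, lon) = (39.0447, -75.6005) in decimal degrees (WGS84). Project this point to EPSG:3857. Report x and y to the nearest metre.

Web Mercator is spherical with R = a = 6378137 m.
x = R·λ = 6378137 × -1.319477641 = -8415809.164 m.
y = R·ln tan(π/4 + φ/2) = 6378137 × 0.741294282 = 4728076.488 m.

x -8415809 m, y 4728076 m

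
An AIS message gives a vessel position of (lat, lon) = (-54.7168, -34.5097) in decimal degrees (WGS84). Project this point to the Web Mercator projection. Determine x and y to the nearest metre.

Web Mercator is spherical with R = a = 6378137 m.
x = R·λ = 6378137 × -0.602307889 = -3841602.231 m.
y = R·ln tan(π/4 + φ/2) = 6378137 × -1.145647331 = -7307095.631 m.

x -3841602 m, y -7307096 m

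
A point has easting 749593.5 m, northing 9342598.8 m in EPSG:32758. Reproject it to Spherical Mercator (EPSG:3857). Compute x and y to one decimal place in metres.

Unproject from UTM 58S (λ₀ = 165°) → φ = -5.94289964°, λ = 167.25449966°.
Web Mercator (R = 6378137 m): x = 18618685.735 m, y = -662749.995 m.

x 18618685.7 m, y -662750.0 m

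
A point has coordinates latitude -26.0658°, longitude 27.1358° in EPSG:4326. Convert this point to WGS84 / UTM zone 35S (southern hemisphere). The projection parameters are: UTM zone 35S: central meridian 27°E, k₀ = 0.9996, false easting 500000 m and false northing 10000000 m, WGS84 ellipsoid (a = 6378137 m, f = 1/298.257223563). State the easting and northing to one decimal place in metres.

Zone 35 central meridian λ₀ = 6×35 − 183 = 27°; Δλ = +0.1358°.
Transverse Mercator on WGS84 with k₀ = 0.9996 gives E = 513582.975 m, N = 7117022.121 m.

E 513583.0 m, N 7117022.1 m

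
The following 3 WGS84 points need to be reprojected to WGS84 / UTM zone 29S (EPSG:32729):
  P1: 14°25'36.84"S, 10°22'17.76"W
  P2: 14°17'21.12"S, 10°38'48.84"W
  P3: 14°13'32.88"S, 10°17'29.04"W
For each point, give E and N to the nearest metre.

P1: E 352145 m, N 8404619 m; P2: E 322353 m, N 8419659 m; P3: E 360668 m, N 8426915 m

UTM zone 29S: λ₀ = -9°, k₀ = 0.9996.
P1 (-14.4269°, -10.3716°) → (352144.911, 8404618.851) m.
P2 (-14.2892°, -10.6469°) → (322353.022, 8419658.946) m.
P3 (-14.2258°, -10.2914°) → (360667.511, 8426915.181) m.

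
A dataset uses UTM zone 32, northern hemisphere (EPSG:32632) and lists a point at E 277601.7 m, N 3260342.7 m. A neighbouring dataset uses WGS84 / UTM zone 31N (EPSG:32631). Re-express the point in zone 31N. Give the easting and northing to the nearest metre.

E 859598 m, N 3263879 m

UTM 32N → geographic: φ = 29.45279983°, λ = 6.70690027°.
UTM 31N (λ₀ = 3°) forward: E = 859597.528 m, N = 3263878.533 m.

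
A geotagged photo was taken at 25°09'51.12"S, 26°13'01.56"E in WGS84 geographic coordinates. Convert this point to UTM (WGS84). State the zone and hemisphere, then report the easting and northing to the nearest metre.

Zone 35S: E 421102 m, N 7216641 m

Longitude 26.2171° lies in the 6° band [24°, 30°), giving zone 35; latitude is south of the equator, so 35S.
Zone 35 central meridian λ₀ = 6×35 − 183 = 27°; Δλ = -0.7829°.
Transverse Mercator on WGS84 with k₀ = 0.9996 gives E = 421101.527 m, N = 7216641.202 m.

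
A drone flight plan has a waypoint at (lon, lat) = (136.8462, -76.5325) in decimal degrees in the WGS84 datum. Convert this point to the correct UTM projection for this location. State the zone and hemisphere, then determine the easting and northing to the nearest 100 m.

Longitude 136.8462° lies in the 6° band [132°, 138°), giving zone 53; latitude is south of the equator, so 53S.
Zone 53 central meridian λ₀ = 6×53 − 183 = 135°; Δλ = +1.8462°.
Transverse Mercator on WGS84 with k₀ = 0.9996 gives E = 547989.504 m, N = 1504643.265 m.

Zone 53S: E 548000 m, N 1504600 m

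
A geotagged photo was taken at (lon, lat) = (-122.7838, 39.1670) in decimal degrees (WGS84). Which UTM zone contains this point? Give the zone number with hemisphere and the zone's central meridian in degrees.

UTM zone = ⌊(λ + 180)/6⌋ + 1; -122.7838° ∈ [-126°, -120°) → zone 10.
Hemisphere: N (φ ≥ 0).
Central meridian λ₀ = 6×10 − 183 = -123°.

Zone 10N, central meridian -123°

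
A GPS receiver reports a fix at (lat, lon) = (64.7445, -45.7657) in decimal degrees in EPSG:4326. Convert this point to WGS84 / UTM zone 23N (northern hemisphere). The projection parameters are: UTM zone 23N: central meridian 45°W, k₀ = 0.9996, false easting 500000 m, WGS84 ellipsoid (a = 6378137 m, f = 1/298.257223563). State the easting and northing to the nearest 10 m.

E 463550 m, N 7180200 m

Zone 23 central meridian λ₀ = 6×23 − 183 = -45°; Δλ = -0.7657°.
Transverse Mercator on WGS84 with k₀ = 0.9996 gives E = 463548.315 m, N = 7180200.399 m.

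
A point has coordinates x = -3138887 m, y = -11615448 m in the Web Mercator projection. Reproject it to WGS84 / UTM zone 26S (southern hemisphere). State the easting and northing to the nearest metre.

E 457859 m, N 2053737 m

Web Mercator inverse (R = 6378137 m) → φ = -71.61369998°, λ = -28.19710167°.
UTM 26S forward: E = 457858.658 m, N = 2053737.372 m.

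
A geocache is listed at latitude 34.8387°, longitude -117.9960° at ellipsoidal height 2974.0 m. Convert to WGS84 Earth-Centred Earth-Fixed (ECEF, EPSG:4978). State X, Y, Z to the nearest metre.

WGS84: a = 6378137 m, e² = 0.006694380; N(φ) = a/√(1−e²sin²φ) = 6385115.570 m.
X = (N+h)·cosφ·cosλ = -2461168.314 m; Y = (N+h)·cosφ·sinλ = -4629564.065 m; Z = (N(1−e²)+h)·sinφ = 3624893.135 m.

X -2461168 m, Y -4629564 m, Z 3624893 m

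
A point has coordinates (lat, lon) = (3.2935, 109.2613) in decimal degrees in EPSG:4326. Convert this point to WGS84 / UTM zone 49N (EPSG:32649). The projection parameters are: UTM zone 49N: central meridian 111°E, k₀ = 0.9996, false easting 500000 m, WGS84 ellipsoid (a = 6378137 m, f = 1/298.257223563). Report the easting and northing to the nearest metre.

Zone 49 central meridian λ₀ = 6×49 − 183 = 111°; Δλ = -1.7387°.
Transverse Mercator on WGS84 with k₀ = 0.9996 gives E = 306813.985 m, N = 364203.170 m.

E 306814 m, N 364203 m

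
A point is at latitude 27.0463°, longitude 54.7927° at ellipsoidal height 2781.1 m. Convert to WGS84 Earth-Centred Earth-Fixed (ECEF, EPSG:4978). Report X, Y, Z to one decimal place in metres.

WGS84: a = 6378137 m, e² = 0.006694380; N(φ) = a/√(1−e²sin²φ) = 6382555.705 m.
X = (N+h)·cosφ·cosλ = 3278781.286 m; Y = (N+h)·cosφ·sinλ = 4646711.759 m; Z = (N(1−e²)+h)·sinφ = 2884050.289 m.

X 3278781.3 m, Y 4646711.8 m, Z 2884050.3 m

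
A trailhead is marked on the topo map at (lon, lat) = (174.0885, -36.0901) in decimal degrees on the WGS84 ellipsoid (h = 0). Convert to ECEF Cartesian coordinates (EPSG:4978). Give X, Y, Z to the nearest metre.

WGS84: a = 6378137 m, e² = 0.006694380; N(φ) = a/√(1−e²sin²φ) = 6385557.717 m.
X = (N+h)·cosφ·cosλ = -5132675.404 m; Y = (N+h)·cosφ·sinλ = 531451.623 m; Z = (N(1−e²)+h)·sinφ = -3736275.184 m.

X -5132675 m, Y 531452 m, Z -3736275 m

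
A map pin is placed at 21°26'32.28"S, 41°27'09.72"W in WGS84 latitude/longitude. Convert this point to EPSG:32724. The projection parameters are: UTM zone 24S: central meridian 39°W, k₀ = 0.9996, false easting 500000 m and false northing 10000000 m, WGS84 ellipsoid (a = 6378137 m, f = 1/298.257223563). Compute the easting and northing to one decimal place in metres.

Zone 24 central meridian λ₀ = 6×24 − 183 = -39°; Δλ = -2.4527°.
Transverse Mercator on WGS84 with k₀ = 0.9996 gives E = 245795.030 m, N = 7626910.668 m.

E 245795.0 m, N 7626910.7 m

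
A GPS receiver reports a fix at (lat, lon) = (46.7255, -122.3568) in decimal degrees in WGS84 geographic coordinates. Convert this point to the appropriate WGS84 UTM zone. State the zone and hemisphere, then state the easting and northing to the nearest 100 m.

Zone 10N: E 549100 m, N 5174900 m

Longitude -122.3568° lies in the 6° band [-126°, -120°), giving zone 10; latitude is north of the equator, so 10N.
Zone 10 central meridian λ₀ = 6×10 − 183 = -123°; Δλ = +0.6432°.
Transverse Mercator on WGS84 with k₀ = 0.9996 gives E = 549149.467 m, N = 5174861.518 m.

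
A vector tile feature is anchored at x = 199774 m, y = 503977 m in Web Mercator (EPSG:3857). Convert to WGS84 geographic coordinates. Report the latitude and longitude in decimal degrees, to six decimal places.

lat 4.522599°, lon 1.794600°

R = 6378137 m. λ = x/R = 1.79460038°.
φ = 2·arctan(exp(y/R)) − 90° = 2·arctan(1.08222) − 90° = 4.52259866°.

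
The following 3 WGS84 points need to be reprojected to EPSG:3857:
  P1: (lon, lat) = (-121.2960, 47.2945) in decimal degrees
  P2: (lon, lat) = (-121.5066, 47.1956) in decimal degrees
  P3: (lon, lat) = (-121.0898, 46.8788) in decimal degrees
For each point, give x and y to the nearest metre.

P1: x -13502609 m, y 5990277 m; P2: x -13526053 m, y 5974060 m; P3: x -13479655 m, y 5922314 m

Web Mercator: x = R·λ, y = R·ln tan(π/4+φ/2), R = 6378137 m.
P1 (47.2945°, -121.2960°) → (-13502608.955, 5990277.150) m.
P2 (47.1956°, -121.5066°) → (-13526052.840, 5974059.617) m.
P3 (46.8788°, -121.0898°) → (-13479654.876, 5922313.537) m.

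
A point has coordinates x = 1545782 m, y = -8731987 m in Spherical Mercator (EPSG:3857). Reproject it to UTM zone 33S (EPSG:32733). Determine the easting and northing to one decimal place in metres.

Web Mercator inverse (R = 6378137 m) → φ = -61.45900183°, λ = 13.88599597°.
UTM 33S forward: E = 440621.5504 m, N = 3185578.074 m.

E 440621.6 m, N 3185578.1 m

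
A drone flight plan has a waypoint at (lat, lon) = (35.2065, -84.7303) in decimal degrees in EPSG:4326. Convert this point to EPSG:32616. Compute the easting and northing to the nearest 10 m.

E 706610 m, N 3898300 m

Zone 16 central meridian λ₀ = 6×16 − 183 = -87°; Δλ = +2.2697°.
Transverse Mercator on WGS84 with k₀ = 0.9996 gives E = 706610.478 m, N = 3898303.564 m.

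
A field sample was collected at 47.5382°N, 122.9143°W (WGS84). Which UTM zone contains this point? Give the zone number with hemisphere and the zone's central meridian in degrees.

UTM zone = ⌊(λ + 180)/6⌋ + 1; -122.9143° ∈ [-126°, -120°) → zone 10.
Hemisphere: N (φ ≥ 0).
Central meridian λ₀ = 6×10 − 183 = -123°.

Zone 10N, central meridian -123°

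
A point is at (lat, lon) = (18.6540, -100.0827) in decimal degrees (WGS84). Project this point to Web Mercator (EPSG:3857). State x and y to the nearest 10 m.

Web Mercator is spherical with R = a = 6378137 m.
x = R·λ = 6378137 × -1.746772639 = -11141155.201 m.
y = R·ln tan(π/4 + φ/2) = 6378137 × 0.331482699 = 2114242.068 m.

x -11141160 m, y 2114240 m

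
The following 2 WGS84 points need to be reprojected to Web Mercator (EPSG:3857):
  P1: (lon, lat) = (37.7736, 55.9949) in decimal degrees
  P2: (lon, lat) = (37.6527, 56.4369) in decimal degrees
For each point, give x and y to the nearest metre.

P1: x 4204938 m, y 7557400 m; P2: x 4191479 m, y 7645886 m

Web Mercator: x = R·λ, y = R·ln tan(π/4+φ/2), R = 6378137 m.
P1 (55.9949°, 37.7736°) → (4204937.917, 7557400.457) m.
P2 (56.4369°, 37.6527°) → (4191479.391, 7645886.305) m.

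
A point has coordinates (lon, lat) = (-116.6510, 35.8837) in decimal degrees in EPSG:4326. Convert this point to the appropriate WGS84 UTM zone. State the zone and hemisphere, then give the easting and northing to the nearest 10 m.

Longitude -116.6510° lies in the 6° band [-120°, -114°), giving zone 11; latitude is north of the equator, so 11N.
Zone 11 central meridian λ₀ = 6×11 − 183 = -117°; Δλ = +0.3490°.
Transverse Mercator on WGS84 with k₀ = 0.9996 gives E = 531500.721 m, N = 3971105.443 m.

Zone 11N: E 531500 m, N 3971110 m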